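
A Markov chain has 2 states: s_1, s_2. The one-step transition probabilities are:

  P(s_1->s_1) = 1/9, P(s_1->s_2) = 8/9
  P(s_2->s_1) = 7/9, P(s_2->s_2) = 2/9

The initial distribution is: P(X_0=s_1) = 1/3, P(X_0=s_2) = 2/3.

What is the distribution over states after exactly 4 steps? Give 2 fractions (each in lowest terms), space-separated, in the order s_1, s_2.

Propagating the distribution step by step (d_{t+1} = d_t * P):
d_0 = (s_1=1/3, s_2=2/3)
  d_1[s_1] = 1/3*1/9 + 2/3*7/9 = 5/9
  d_1[s_2] = 1/3*8/9 + 2/3*2/9 = 4/9
d_1 = (s_1=5/9, s_2=4/9)
  d_2[s_1] = 5/9*1/9 + 4/9*7/9 = 11/27
  d_2[s_2] = 5/9*8/9 + 4/9*2/9 = 16/27
d_2 = (s_1=11/27, s_2=16/27)
  d_3[s_1] = 11/27*1/9 + 16/27*7/9 = 41/81
  d_3[s_2] = 11/27*8/9 + 16/27*2/9 = 40/81
d_3 = (s_1=41/81, s_2=40/81)
  d_4[s_1] = 41/81*1/9 + 40/81*7/9 = 107/243
  d_4[s_2] = 41/81*8/9 + 40/81*2/9 = 136/243
d_4 = (s_1=107/243, s_2=136/243)

Answer: 107/243 136/243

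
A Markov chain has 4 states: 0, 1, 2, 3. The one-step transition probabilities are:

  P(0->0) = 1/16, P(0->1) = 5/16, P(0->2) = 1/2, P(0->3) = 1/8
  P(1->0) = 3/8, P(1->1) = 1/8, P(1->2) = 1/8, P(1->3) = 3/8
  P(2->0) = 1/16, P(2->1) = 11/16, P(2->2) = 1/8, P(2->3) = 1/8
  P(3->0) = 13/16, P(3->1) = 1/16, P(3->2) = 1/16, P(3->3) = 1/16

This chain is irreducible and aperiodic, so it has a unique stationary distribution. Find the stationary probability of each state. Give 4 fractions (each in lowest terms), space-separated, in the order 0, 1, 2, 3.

Answer: 1214/4119 1213/4119 922/4119 770/4119

Derivation:
The stationary distribution satisfies pi = pi * P, i.e.:
  pi_0 = 1/16*pi_0 + 3/8*pi_1 + 1/16*pi_2 + 13/16*pi_3
  pi_1 = 5/16*pi_0 + 1/8*pi_1 + 11/16*pi_2 + 1/16*pi_3
  pi_2 = 1/2*pi_0 + 1/8*pi_1 + 1/8*pi_2 + 1/16*pi_3
  pi_3 = 1/8*pi_0 + 3/8*pi_1 + 1/8*pi_2 + 1/16*pi_3
with normalization: pi_0 + pi_1 + pi_2 + pi_3 = 1.

Using the first 3 balance equations plus normalization, the linear system A*pi = b is:
  [-15/16, 3/8, 1/16, 13/16] . pi = 0
  [5/16, -7/8, 11/16, 1/16] . pi = 0
  [1/2, 1/8, -7/8, 1/16] . pi = 0
  [1, 1, 1, 1] . pi = 1

Solving yields:
  pi_0 = 1214/4119
  pi_1 = 1213/4119
  pi_2 = 922/4119
  pi_3 = 770/4119

Verification (pi * P):
  1214/4119*1/16 + 1213/4119*3/8 + 922/4119*1/16 + 770/4119*13/16 = 1214/4119 = pi_0  (ok)
  1214/4119*5/16 + 1213/4119*1/8 + 922/4119*11/16 + 770/4119*1/16 = 1213/4119 = pi_1  (ok)
  1214/4119*1/2 + 1213/4119*1/8 + 922/4119*1/8 + 770/4119*1/16 = 922/4119 = pi_2  (ok)
  1214/4119*1/8 + 1213/4119*3/8 + 922/4119*1/8 + 770/4119*1/16 = 770/4119 = pi_3  (ok)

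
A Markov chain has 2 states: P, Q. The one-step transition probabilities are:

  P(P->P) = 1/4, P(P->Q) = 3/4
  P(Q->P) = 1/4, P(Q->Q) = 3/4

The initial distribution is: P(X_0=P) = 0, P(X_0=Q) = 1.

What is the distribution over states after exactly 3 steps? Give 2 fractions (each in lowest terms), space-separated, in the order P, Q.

Answer: 1/4 3/4

Derivation:
Propagating the distribution step by step (d_{t+1} = d_t * P):
d_0 = (P=0, Q=1)
  d_1[P] = 0*1/4 + 1*1/4 = 1/4
  d_1[Q] = 0*3/4 + 1*3/4 = 3/4
d_1 = (P=1/4, Q=3/4)
  d_2[P] = 1/4*1/4 + 3/4*1/4 = 1/4
  d_2[Q] = 1/4*3/4 + 3/4*3/4 = 3/4
d_2 = (P=1/4, Q=3/4)
  d_3[P] = 1/4*1/4 + 3/4*1/4 = 1/4
  d_3[Q] = 1/4*3/4 + 3/4*3/4 = 3/4
d_3 = (P=1/4, Q=3/4)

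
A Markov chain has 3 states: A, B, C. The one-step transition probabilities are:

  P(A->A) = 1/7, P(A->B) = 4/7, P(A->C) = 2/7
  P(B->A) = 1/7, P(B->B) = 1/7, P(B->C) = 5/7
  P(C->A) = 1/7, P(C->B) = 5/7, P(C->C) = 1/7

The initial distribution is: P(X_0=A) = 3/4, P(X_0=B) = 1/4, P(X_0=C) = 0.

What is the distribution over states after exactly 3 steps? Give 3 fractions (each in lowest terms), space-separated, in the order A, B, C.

Propagating the distribution step by step (d_{t+1} = d_t * P):
d_0 = (A=3/4, B=1/4, C=0)
  d_1[A] = 3/4*1/7 + 1/4*1/7 + 0*1/7 = 1/7
  d_1[B] = 3/4*4/7 + 1/4*1/7 + 0*5/7 = 13/28
  d_1[C] = 3/4*2/7 + 1/4*5/7 + 0*1/7 = 11/28
d_1 = (A=1/7, B=13/28, C=11/28)
  d_2[A] = 1/7*1/7 + 13/28*1/7 + 11/28*1/7 = 1/7
  d_2[B] = 1/7*4/7 + 13/28*1/7 + 11/28*5/7 = 3/7
  d_2[C] = 1/7*2/7 + 13/28*5/7 + 11/28*1/7 = 3/7
d_2 = (A=1/7, B=3/7, C=3/7)
  d_3[A] = 1/7*1/7 + 3/7*1/7 + 3/7*1/7 = 1/7
  d_3[B] = 1/7*4/7 + 3/7*1/7 + 3/7*5/7 = 22/49
  d_3[C] = 1/7*2/7 + 3/7*5/7 + 3/7*1/7 = 20/49
d_3 = (A=1/7, B=22/49, C=20/49)

Answer: 1/7 22/49 20/49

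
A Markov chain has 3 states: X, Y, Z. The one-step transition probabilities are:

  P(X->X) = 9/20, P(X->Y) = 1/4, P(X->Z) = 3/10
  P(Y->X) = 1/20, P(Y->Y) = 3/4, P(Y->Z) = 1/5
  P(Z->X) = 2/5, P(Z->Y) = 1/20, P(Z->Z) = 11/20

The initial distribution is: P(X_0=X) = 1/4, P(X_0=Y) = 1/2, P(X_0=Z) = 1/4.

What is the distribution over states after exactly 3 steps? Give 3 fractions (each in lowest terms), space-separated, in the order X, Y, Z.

Propagating the distribution step by step (d_{t+1} = d_t * P):
d_0 = (X=1/4, Y=1/2, Z=1/4)
  d_1[X] = 1/4*9/20 + 1/2*1/20 + 1/4*2/5 = 19/80
  d_1[Y] = 1/4*1/4 + 1/2*3/4 + 1/4*1/20 = 9/20
  d_1[Z] = 1/4*3/10 + 1/2*1/5 + 1/4*11/20 = 5/16
d_1 = (X=19/80, Y=9/20, Z=5/16)
  d_2[X] = 19/80*9/20 + 9/20*1/20 + 5/16*2/5 = 407/1600
  d_2[Y] = 19/80*1/4 + 9/20*3/4 + 5/16*1/20 = 33/80
  d_2[Z] = 19/80*3/10 + 9/20*1/5 + 5/16*11/20 = 533/1600
d_2 = (X=407/1600, Y=33/80, Z=533/1600)
  d_3[X] = 407/1600*9/20 + 33/80*1/20 + 533/1600*2/5 = 8587/32000
  d_3[Y] = 407/1600*1/4 + 33/80*3/4 + 533/1600*1/20 = 3117/8000
  d_3[Z] = 407/1600*3/10 + 33/80*1/5 + 533/1600*11/20 = 2189/6400
d_3 = (X=8587/32000, Y=3117/8000, Z=2189/6400)

Answer: 8587/32000 3117/8000 2189/6400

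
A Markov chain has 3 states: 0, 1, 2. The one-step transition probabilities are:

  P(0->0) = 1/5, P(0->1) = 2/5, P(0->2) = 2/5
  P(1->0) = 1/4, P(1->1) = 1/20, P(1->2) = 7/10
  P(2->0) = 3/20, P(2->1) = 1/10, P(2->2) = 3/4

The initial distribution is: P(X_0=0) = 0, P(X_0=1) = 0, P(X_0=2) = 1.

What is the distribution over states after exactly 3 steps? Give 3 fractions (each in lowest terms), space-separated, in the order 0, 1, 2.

Answer: 1379/8000 573/4000 219/320

Derivation:
Propagating the distribution step by step (d_{t+1} = d_t * P):
d_0 = (0=0, 1=0, 2=1)
  d_1[0] = 0*1/5 + 0*1/4 + 1*3/20 = 3/20
  d_1[1] = 0*2/5 + 0*1/20 + 1*1/10 = 1/10
  d_1[2] = 0*2/5 + 0*7/10 + 1*3/4 = 3/4
d_1 = (0=3/20, 1=1/10, 2=3/4)
  d_2[0] = 3/20*1/5 + 1/10*1/4 + 3/4*3/20 = 67/400
  d_2[1] = 3/20*2/5 + 1/10*1/20 + 3/4*1/10 = 7/50
  d_2[2] = 3/20*2/5 + 1/10*7/10 + 3/4*3/4 = 277/400
d_2 = (0=67/400, 1=7/50, 2=277/400)
  d_3[0] = 67/400*1/5 + 7/50*1/4 + 277/400*3/20 = 1379/8000
  d_3[1] = 67/400*2/5 + 7/50*1/20 + 277/400*1/10 = 573/4000
  d_3[2] = 67/400*2/5 + 7/50*7/10 + 277/400*3/4 = 219/320
d_3 = (0=1379/8000, 1=573/4000, 2=219/320)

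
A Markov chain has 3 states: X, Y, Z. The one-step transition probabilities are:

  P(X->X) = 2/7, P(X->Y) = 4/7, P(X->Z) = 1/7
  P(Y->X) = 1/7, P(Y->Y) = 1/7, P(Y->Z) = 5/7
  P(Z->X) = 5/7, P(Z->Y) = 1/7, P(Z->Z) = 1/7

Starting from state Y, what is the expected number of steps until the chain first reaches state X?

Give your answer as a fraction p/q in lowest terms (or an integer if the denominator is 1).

Let h_i = expected steps to first reach X from state i.
Boundary: h_X = 0.
First-step equations for the other states:
  h_Y = 1 + 1/7*h_X + 1/7*h_Y + 5/7*h_Z
  h_Z = 1 + 5/7*h_X + 1/7*h_Y + 1/7*h_Z

Substituting h_X = 0 and rearranging gives the linear system (I - Q) h = 1:
  [6/7, -5/7] . (h_Y, h_Z) = 1
  [-1/7, 6/7] . (h_Y, h_Z) = 1

Solving yields:
  h_Y = 77/31
  h_Z = 49/31

Starting state is Y, so the expected hitting time is h_Y = 77/31.

Answer: 77/31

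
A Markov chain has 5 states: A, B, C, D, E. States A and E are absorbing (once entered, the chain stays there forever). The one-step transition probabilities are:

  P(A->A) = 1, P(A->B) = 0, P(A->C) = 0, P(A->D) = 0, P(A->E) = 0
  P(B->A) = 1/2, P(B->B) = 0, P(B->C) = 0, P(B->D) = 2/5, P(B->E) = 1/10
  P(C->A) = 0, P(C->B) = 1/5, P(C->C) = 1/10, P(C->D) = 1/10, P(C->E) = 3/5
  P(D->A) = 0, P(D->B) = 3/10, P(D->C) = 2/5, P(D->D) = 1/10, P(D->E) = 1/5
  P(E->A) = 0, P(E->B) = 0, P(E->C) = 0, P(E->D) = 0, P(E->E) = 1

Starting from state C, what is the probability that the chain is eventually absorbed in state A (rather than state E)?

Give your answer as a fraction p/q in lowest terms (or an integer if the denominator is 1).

Answer: 1/6

Derivation:
Let a_i = P(absorbed in A | start in state i).
Boundary conditions: a_A = 1, a_E = 0.
For each transient state i, a_i = sum_j P(i->j) * a_j:
  a_B = 1/2*a_A + 0*a_B + 0*a_C + 2/5*a_D + 1/10*a_E
  a_C = 0*a_A + 1/5*a_B + 1/10*a_C + 1/10*a_D + 3/5*a_E
  a_D = 0*a_A + 3/10*a_B + 2/5*a_C + 1/10*a_D + 1/5*a_E

Substituting a_A = 1 and a_E = 0, rearrange to (I - Q) a = r where r[i] = P(i -> A):
  [1, 0, -2/5] . (a_B, a_C, a_D) = 1/2
  [-1/5, 9/10, -1/10] . (a_B, a_C, a_D) = 0
  [-3/10, -2/5, 9/10] . (a_B, a_C, a_D) = 0

Solving yields:
  a_B = 11/18
  a_C = 1/6
  a_D = 5/18

Starting state is C, so the absorption probability is a_C = 1/6.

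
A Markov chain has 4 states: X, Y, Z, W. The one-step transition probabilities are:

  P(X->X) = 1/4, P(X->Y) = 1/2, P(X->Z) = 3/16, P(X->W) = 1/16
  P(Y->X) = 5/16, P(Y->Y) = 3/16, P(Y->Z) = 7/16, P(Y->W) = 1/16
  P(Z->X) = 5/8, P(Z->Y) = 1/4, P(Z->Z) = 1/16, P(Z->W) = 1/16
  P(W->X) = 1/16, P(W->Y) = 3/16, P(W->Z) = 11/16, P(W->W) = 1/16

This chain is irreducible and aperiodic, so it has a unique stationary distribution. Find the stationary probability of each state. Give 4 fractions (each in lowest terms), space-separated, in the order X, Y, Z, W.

Answer: 563/1576 995/3152 417/1576 1/16

Derivation:
The stationary distribution satisfies pi = pi * P, i.e.:
  pi_X = 1/4*pi_X + 5/16*pi_Y + 5/8*pi_Z + 1/16*pi_W
  pi_Y = 1/2*pi_X + 3/16*pi_Y + 1/4*pi_Z + 3/16*pi_W
  pi_Z = 3/16*pi_X + 7/16*pi_Y + 1/16*pi_Z + 11/16*pi_W
  pi_W = 1/16*pi_X + 1/16*pi_Y + 1/16*pi_Z + 1/16*pi_W
with normalization: pi_X + pi_Y + pi_Z + pi_W = 1.

Using the first 3 balance equations plus normalization, the linear system A*pi = b is:
  [-3/4, 5/16, 5/8, 1/16] . pi = 0
  [1/2, -13/16, 1/4, 3/16] . pi = 0
  [3/16, 7/16, -15/16, 11/16] . pi = 0
  [1, 1, 1, 1] . pi = 1

Solving yields:
  pi_X = 563/1576
  pi_Y = 995/3152
  pi_Z = 417/1576
  pi_W = 1/16

Verification (pi * P):
  563/1576*1/4 + 995/3152*5/16 + 417/1576*5/8 + 1/16*1/16 = 563/1576 = pi_X  (ok)
  563/1576*1/2 + 995/3152*3/16 + 417/1576*1/4 + 1/16*3/16 = 995/3152 = pi_Y  (ok)
  563/1576*3/16 + 995/3152*7/16 + 417/1576*1/16 + 1/16*11/16 = 417/1576 = pi_Z  (ok)
  563/1576*1/16 + 995/3152*1/16 + 417/1576*1/16 + 1/16*1/16 = 1/16 = pi_W  (ok)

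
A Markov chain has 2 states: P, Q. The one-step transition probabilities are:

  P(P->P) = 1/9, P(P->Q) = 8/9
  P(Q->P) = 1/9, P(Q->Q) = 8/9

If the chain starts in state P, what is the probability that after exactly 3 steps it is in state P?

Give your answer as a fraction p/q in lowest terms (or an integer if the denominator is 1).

Answer: 1/9

Derivation:
Computing P^3 by repeated multiplication:
P^1 =
  P: [1/9, 8/9]
  Q: [1/9, 8/9]
P^2 =
  P: [1/9, 8/9]
  Q: [1/9, 8/9]
P^3 =
  P: [1/9, 8/9]
  Q: [1/9, 8/9]

(P^3)[P -> P] = 1/9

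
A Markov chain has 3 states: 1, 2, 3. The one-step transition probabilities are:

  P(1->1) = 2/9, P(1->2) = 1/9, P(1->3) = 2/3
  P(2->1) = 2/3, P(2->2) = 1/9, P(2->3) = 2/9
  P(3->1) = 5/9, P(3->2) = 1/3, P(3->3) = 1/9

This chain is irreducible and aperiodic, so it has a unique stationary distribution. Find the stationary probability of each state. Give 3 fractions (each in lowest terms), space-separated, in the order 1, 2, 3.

The stationary distribution satisfies pi = pi * P, i.e.:
  pi_1 = 2/9*pi_1 + 2/3*pi_2 + 5/9*pi_3
  pi_2 = 1/9*pi_1 + 1/9*pi_2 + 1/3*pi_3
  pi_3 = 2/3*pi_1 + 2/9*pi_2 + 1/9*pi_3
with normalization: pi_1 + pi_2 + pi_3 = 1.

Using the first 2 balance equations plus normalization, the linear system A*pi = b is:
  [-7/9, 2/3, 5/9] . pi = 0
  [1/9, -8/9, 1/3] . pi = 0
  [1, 1, 1] . pi = 1

Solving yields:
  pi_1 = 29/67
  pi_2 = 13/67
  pi_3 = 25/67

Verification (pi * P):
  29/67*2/9 + 13/67*2/3 + 25/67*5/9 = 29/67 = pi_1  (ok)
  29/67*1/9 + 13/67*1/9 + 25/67*1/3 = 13/67 = pi_2  (ok)
  29/67*2/3 + 13/67*2/9 + 25/67*1/9 = 25/67 = pi_3  (ok)

Answer: 29/67 13/67 25/67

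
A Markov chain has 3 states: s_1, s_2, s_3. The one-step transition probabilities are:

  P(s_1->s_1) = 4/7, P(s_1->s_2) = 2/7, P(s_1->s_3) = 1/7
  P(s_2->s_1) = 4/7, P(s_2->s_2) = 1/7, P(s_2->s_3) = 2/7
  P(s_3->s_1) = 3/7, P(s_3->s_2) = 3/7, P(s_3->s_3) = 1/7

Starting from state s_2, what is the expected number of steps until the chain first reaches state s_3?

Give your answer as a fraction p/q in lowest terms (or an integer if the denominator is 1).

Answer: 49/10

Derivation:
Let h_i = expected steps to first reach s_3 from state i.
Boundary: h_s_3 = 0.
First-step equations for the other states:
  h_s_1 = 1 + 4/7*h_s_1 + 2/7*h_s_2 + 1/7*h_s_3
  h_s_2 = 1 + 4/7*h_s_1 + 1/7*h_s_2 + 2/7*h_s_3

Substituting h_s_3 = 0 and rearranging gives the linear system (I - Q) h = 1:
  [3/7, -2/7] . (h_s_1, h_s_2) = 1
  [-4/7, 6/7] . (h_s_1, h_s_2) = 1

Solving yields:
  h_s_1 = 28/5
  h_s_2 = 49/10

Starting state is s_2, so the expected hitting time is h_s_2 = 49/10.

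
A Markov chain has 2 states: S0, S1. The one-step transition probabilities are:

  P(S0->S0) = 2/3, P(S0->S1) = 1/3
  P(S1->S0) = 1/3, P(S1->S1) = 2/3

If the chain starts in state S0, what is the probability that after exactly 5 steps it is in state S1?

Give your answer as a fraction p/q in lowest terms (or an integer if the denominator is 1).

Answer: 121/243

Derivation:
Computing P^5 by repeated multiplication:
P^1 =
  S0: [2/3, 1/3]
  S1: [1/3, 2/3]
P^2 =
  S0: [5/9, 4/9]
  S1: [4/9, 5/9]
P^3 =
  S0: [14/27, 13/27]
  S1: [13/27, 14/27]
P^4 =
  S0: [41/81, 40/81]
  S1: [40/81, 41/81]
P^5 =
  S0: [122/243, 121/243]
  S1: [121/243, 122/243]

(P^5)[S0 -> S1] = 121/243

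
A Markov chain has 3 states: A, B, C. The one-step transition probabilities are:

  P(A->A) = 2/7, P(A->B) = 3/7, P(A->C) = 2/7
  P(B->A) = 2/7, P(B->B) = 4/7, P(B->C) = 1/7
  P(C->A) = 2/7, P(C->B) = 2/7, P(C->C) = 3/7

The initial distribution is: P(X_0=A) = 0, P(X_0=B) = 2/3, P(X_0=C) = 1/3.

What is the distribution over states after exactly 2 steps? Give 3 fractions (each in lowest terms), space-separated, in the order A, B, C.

Answer: 2/7 68/147 37/147

Derivation:
Propagating the distribution step by step (d_{t+1} = d_t * P):
d_0 = (A=0, B=2/3, C=1/3)
  d_1[A] = 0*2/7 + 2/3*2/7 + 1/3*2/7 = 2/7
  d_1[B] = 0*3/7 + 2/3*4/7 + 1/3*2/7 = 10/21
  d_1[C] = 0*2/7 + 2/3*1/7 + 1/3*3/7 = 5/21
d_1 = (A=2/7, B=10/21, C=5/21)
  d_2[A] = 2/7*2/7 + 10/21*2/7 + 5/21*2/7 = 2/7
  d_2[B] = 2/7*3/7 + 10/21*4/7 + 5/21*2/7 = 68/147
  d_2[C] = 2/7*2/7 + 10/21*1/7 + 5/21*3/7 = 37/147
d_2 = (A=2/7, B=68/147, C=37/147)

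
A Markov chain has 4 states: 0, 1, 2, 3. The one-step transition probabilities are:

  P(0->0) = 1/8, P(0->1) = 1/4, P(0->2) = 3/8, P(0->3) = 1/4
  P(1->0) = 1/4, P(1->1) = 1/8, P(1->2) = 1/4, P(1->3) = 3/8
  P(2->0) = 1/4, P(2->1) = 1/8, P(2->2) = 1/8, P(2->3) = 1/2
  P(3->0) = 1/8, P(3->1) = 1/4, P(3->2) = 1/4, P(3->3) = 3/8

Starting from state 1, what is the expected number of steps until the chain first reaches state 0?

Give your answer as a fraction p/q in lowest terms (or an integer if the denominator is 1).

Let h_i = expected steps to first reach 0 from state i.
Boundary: h_0 = 0.
First-step equations for the other states:
  h_1 = 1 + 1/4*h_0 + 1/8*h_1 + 1/4*h_2 + 3/8*h_3
  h_2 = 1 + 1/4*h_0 + 1/8*h_1 + 1/8*h_2 + 1/2*h_3
  h_3 = 1 + 1/8*h_0 + 1/4*h_1 + 1/4*h_2 + 3/8*h_3

Substituting h_0 = 0 and rearranging gives the linear system (I - Q) h = 1:
  [7/8, -1/4, -3/8] . (h_1, h_2, h_3) = 1
  [-1/8, 7/8, -1/2] . (h_1, h_2, h_3) = 1
  [-1/4, -1/4, 5/8] . (h_1, h_2, h_3) = 1

Solving yields:
  h_1 = 576/115
  h_2 = 584/115
  h_3 = 648/115

Starting state is 1, so the expected hitting time is h_1 = 576/115.

Answer: 576/115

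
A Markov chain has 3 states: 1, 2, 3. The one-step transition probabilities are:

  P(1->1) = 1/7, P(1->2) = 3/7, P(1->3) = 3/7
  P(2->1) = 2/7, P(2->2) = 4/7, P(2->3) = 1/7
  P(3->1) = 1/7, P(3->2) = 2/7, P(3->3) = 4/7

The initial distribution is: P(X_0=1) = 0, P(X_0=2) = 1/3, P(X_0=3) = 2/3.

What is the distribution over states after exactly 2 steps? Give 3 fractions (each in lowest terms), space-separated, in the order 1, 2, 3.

Propagating the distribution step by step (d_{t+1} = d_t * P):
d_0 = (1=0, 2=1/3, 3=2/3)
  d_1[1] = 0*1/7 + 1/3*2/7 + 2/3*1/7 = 4/21
  d_1[2] = 0*3/7 + 1/3*4/7 + 2/3*2/7 = 8/21
  d_1[3] = 0*3/7 + 1/3*1/7 + 2/3*4/7 = 3/7
d_1 = (1=4/21, 2=8/21, 3=3/7)
  d_2[1] = 4/21*1/7 + 8/21*2/7 + 3/7*1/7 = 29/147
  d_2[2] = 4/21*3/7 + 8/21*4/7 + 3/7*2/7 = 62/147
  d_2[3] = 4/21*3/7 + 8/21*1/7 + 3/7*4/7 = 8/21
d_2 = (1=29/147, 2=62/147, 3=8/21)

Answer: 29/147 62/147 8/21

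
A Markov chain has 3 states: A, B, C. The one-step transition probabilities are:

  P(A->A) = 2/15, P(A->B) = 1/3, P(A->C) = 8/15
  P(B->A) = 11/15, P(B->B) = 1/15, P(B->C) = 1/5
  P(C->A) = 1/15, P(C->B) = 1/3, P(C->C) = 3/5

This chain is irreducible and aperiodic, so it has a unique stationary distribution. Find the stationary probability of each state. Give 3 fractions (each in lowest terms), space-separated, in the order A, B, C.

The stationary distribution satisfies pi = pi * P, i.e.:
  pi_A = 2/15*pi_A + 11/15*pi_B + 1/15*pi_C
  pi_B = 1/3*pi_A + 1/15*pi_B + 1/3*pi_C
  pi_C = 8/15*pi_A + 1/5*pi_B + 3/5*pi_C
with normalization: pi_A + pi_B + pi_C = 1.

Using the first 2 balance equations plus normalization, the linear system A*pi = b is:
  [-13/15, 11/15, 1/15] . pi = 0
  [1/3, -14/15, 1/3] . pi = 0
  [1, 1, 1] . pi = 1

Solving yields:
  pi_A = 69/266
  pi_B = 5/19
  pi_C = 127/266

Verification (pi * P):
  69/266*2/15 + 5/19*11/15 + 127/266*1/15 = 69/266 = pi_A  (ok)
  69/266*1/3 + 5/19*1/15 + 127/266*1/3 = 5/19 = pi_B  (ok)
  69/266*8/15 + 5/19*1/5 + 127/266*3/5 = 127/266 = pi_C  (ok)

Answer: 69/266 5/19 127/266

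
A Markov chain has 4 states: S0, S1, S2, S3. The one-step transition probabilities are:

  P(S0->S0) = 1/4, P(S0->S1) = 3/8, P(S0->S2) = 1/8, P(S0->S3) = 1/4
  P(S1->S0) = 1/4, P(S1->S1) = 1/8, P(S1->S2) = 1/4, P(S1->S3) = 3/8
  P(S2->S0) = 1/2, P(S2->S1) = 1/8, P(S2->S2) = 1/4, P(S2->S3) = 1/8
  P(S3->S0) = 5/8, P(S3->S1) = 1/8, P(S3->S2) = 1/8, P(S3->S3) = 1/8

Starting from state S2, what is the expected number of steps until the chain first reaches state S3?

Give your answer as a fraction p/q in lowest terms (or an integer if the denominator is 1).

Let h_i = expected steps to first reach S3 from state i.
Boundary: h_S3 = 0.
First-step equations for the other states:
  h_S0 = 1 + 1/4*h_S0 + 3/8*h_S1 + 1/8*h_S2 + 1/4*h_S3
  h_S1 = 1 + 1/4*h_S0 + 1/8*h_S1 + 1/4*h_S2 + 3/8*h_S3
  h_S2 = 1 + 1/2*h_S0 + 1/8*h_S1 + 1/4*h_S2 + 1/8*h_S3

Substituting h_S3 = 0 and rearranging gives the linear system (I - Q) h = 1:
  [3/4, -3/8, -1/8] . (h_S0, h_S1, h_S2) = 1
  [-1/4, 7/8, -1/4] . (h_S0, h_S1, h_S2) = 1
  [-1/2, -1/8, 3/4] . (h_S0, h_S1, h_S2) = 1

Solving yields:
  h_S0 = 96/25
  h_S1 = 88/25
  h_S2 = 112/25

Starting state is S2, so the expected hitting time is h_S2 = 112/25.

Answer: 112/25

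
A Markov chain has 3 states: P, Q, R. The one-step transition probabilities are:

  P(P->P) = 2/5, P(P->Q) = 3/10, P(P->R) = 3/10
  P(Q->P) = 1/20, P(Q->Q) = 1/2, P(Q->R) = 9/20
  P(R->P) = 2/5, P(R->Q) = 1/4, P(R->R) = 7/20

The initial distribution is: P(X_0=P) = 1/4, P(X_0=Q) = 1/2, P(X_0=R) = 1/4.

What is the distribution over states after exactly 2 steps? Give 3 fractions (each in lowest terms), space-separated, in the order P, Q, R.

Propagating the distribution step by step (d_{t+1} = d_t * P):
d_0 = (P=1/4, Q=1/2, R=1/4)
  d_1[P] = 1/4*2/5 + 1/2*1/20 + 1/4*2/5 = 9/40
  d_1[Q] = 1/4*3/10 + 1/2*1/2 + 1/4*1/4 = 31/80
  d_1[R] = 1/4*3/10 + 1/2*9/20 + 1/4*7/20 = 31/80
d_1 = (P=9/40, Q=31/80, R=31/80)
  d_2[P] = 9/40*2/5 + 31/80*1/20 + 31/80*2/5 = 423/1600
  d_2[Q] = 9/40*3/10 + 31/80*1/2 + 31/80*1/4 = 573/1600
  d_2[R] = 9/40*3/10 + 31/80*9/20 + 31/80*7/20 = 151/400
d_2 = (P=423/1600, Q=573/1600, R=151/400)

Answer: 423/1600 573/1600 151/400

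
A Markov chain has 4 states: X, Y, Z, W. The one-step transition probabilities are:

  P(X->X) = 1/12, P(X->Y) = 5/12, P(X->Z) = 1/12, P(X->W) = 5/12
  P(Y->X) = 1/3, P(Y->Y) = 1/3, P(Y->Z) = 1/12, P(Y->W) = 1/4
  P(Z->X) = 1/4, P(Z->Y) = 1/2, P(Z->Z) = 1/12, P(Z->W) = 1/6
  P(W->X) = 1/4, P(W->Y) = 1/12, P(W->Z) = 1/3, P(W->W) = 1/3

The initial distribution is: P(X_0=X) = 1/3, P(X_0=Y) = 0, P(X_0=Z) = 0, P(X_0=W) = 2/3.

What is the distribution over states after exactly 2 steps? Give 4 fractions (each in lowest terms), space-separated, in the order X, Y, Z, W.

Propagating the distribution step by step (d_{t+1} = d_t * P):
d_0 = (X=1/3, Y=0, Z=0, W=2/3)
  d_1[X] = 1/3*1/12 + 0*1/3 + 0*1/4 + 2/3*1/4 = 7/36
  d_1[Y] = 1/3*5/12 + 0*1/3 + 0*1/2 + 2/3*1/12 = 7/36
  d_1[Z] = 1/3*1/12 + 0*1/12 + 0*1/12 + 2/3*1/3 = 1/4
  d_1[W] = 1/3*5/12 + 0*1/4 + 0*1/6 + 2/3*1/3 = 13/36
d_1 = (X=7/36, Y=7/36, Z=1/4, W=13/36)
  d_2[X] = 7/36*1/12 + 7/36*1/3 + 1/4*1/4 + 13/36*1/4 = 101/432
  d_2[Y] = 7/36*5/12 + 7/36*1/3 + 1/4*1/2 + 13/36*1/12 = 65/216
  d_2[Z] = 7/36*1/12 + 7/36*1/12 + 1/4*1/12 + 13/36*1/3 = 25/144
  d_2[W] = 7/36*5/12 + 7/36*1/4 + 1/4*1/6 + 13/36*1/3 = 7/24
d_2 = (X=101/432, Y=65/216, Z=25/144, W=7/24)

Answer: 101/432 65/216 25/144 7/24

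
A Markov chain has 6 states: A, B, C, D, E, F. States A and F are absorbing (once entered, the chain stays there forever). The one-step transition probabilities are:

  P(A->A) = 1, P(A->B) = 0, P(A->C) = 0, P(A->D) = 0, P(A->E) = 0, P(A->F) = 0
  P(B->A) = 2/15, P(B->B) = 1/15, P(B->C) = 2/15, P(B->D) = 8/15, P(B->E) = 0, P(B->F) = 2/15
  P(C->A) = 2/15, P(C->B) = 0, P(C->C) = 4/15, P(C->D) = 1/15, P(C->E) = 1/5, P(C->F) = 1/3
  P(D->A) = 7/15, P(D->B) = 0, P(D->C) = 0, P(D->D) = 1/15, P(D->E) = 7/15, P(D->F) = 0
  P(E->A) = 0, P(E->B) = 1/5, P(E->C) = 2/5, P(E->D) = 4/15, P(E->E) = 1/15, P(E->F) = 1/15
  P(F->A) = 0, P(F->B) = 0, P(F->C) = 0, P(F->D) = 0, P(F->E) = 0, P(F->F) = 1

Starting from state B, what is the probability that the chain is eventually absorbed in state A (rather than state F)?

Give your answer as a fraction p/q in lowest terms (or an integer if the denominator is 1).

Let a_i = P(absorbed in A | start in state i).
Boundary conditions: a_A = 1, a_F = 0.
For each transient state i, a_i = sum_j P(i->j) * a_j:
  a_B = 2/15*a_A + 1/15*a_B + 2/15*a_C + 8/15*a_D + 0*a_E + 2/15*a_F
  a_C = 2/15*a_A + 0*a_B + 4/15*a_C + 1/15*a_D + 1/5*a_E + 1/3*a_F
  a_D = 7/15*a_A + 0*a_B + 0*a_C + 1/15*a_D + 7/15*a_E + 0*a_F
  a_E = 0*a_A + 1/5*a_B + 2/5*a_C + 4/15*a_D + 1/15*a_E + 1/15*a_F

Substituting a_A = 1 and a_F = 0, rearrange to (I - Q) a = r where r[i] = P(i -> A):
  [14/15, -2/15, -8/15, 0] . (a_B, a_C, a_D, a_E) = 2/15
  [0, 11/15, -1/15, -1/5] . (a_B, a_C, a_D, a_E) = 2/15
  [0, 0, 14/15, -7/15] . (a_B, a_C, a_D, a_E) = 7/15
  [-1/5, -2/5, -4/15, 14/15] . (a_B, a_C, a_D, a_E) = 0

Solving yields:
  a_B = 296/467
  a_C = 551/1401
  a_D = 1066/1401
  a_E = 731/1401

Starting state is B, so the absorption probability is a_B = 296/467.

Answer: 296/467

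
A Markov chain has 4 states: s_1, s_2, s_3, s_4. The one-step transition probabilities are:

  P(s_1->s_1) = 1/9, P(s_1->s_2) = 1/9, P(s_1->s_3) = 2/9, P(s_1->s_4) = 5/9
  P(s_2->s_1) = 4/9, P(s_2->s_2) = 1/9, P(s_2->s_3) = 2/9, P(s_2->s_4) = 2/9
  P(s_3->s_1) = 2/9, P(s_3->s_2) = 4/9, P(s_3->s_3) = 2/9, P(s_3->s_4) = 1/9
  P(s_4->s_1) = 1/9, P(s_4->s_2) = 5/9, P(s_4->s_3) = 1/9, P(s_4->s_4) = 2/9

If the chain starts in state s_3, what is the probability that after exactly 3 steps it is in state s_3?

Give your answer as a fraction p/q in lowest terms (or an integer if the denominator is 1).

Answer: 140/729

Derivation:
Computing P^3 by repeated multiplication:
P^1 =
  s_1: [1/9, 1/9, 2/9, 5/9]
  s_2: [4/9, 1/9, 2/9, 2/9]
  s_3: [2/9, 4/9, 2/9, 1/9]
  s_4: [1/9, 5/9, 1/9, 2/9]
P^2 =
  s_1: [14/81, 35/81, 13/81, 19/81]
  s_2: [14/81, 23/81, 16/81, 28/81]
  s_3: [23/81, 19/81, 17/81, 22/81]
  s_4: [25/81, 20/81, 16/81, 20/81]
P^3 =
  s_1: [199/729, 196/729, 143/729, 191/729]
  s_2: [166/729, 241/729, 134/729, 188/729]
  s_3: [155/729, 220/729, 140/729, 214/729]
  s_4: [157/729, 209/729, 142/729, 221/729]

(P^3)[s_3 -> s_3] = 140/729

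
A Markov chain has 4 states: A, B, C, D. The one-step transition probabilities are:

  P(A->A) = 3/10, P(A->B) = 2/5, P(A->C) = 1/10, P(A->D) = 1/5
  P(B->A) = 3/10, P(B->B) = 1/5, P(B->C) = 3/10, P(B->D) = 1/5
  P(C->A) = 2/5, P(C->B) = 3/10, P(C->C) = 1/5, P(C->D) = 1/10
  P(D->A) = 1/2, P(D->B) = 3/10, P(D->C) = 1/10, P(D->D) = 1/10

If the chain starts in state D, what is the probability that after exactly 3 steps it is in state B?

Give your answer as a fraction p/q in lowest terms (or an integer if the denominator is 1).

Computing P^3 by repeated multiplication:
P^1 =
  A: [3/10, 2/5, 1/10, 1/5]
  B: [3/10, 1/5, 3/10, 1/5]
  C: [2/5, 3/10, 1/5, 1/10]
  D: [1/2, 3/10, 1/10, 1/10]
P^2 =
  A: [7/20, 29/100, 19/100, 17/100]
  B: [37/100, 31/100, 17/100, 3/20]
  C: [17/50, 31/100, 9/50, 17/100]
  D: [33/100, 8/25, 17/100, 9/50]
P^3 =
  A: [353/1000, 153/500, 177/1000, 41/250]
  B: [347/1000, 153/500, 179/1000, 21/125]
  C: [44/125, 303/1000, 9/50, 33/200]
  D: [353/1000, 301/1000, 181/1000, 33/200]

(P^3)[D -> B] = 301/1000

Answer: 301/1000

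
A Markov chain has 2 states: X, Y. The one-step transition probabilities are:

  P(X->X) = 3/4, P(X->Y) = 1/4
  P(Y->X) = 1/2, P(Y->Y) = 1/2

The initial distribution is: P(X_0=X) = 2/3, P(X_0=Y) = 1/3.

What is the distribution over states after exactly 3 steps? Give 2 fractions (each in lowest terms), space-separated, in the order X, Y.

Answer: 2/3 1/3

Derivation:
Propagating the distribution step by step (d_{t+1} = d_t * P):
d_0 = (X=2/3, Y=1/3)
  d_1[X] = 2/3*3/4 + 1/3*1/2 = 2/3
  d_1[Y] = 2/3*1/4 + 1/3*1/2 = 1/3
d_1 = (X=2/3, Y=1/3)
  d_2[X] = 2/3*3/4 + 1/3*1/2 = 2/3
  d_2[Y] = 2/3*1/4 + 1/3*1/2 = 1/3
d_2 = (X=2/3, Y=1/3)
  d_3[X] = 2/3*3/4 + 1/3*1/2 = 2/3
  d_3[Y] = 2/3*1/4 + 1/3*1/2 = 1/3
d_3 = (X=2/3, Y=1/3)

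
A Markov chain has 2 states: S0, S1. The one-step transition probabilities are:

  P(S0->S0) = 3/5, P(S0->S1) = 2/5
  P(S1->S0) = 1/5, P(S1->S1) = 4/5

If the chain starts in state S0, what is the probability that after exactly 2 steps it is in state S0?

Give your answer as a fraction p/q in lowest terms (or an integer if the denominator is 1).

Computing P^2 by repeated multiplication:
P^1 =
  S0: [3/5, 2/5]
  S1: [1/5, 4/5]
P^2 =
  S0: [11/25, 14/25]
  S1: [7/25, 18/25]

(P^2)[S0 -> S0] = 11/25

Answer: 11/25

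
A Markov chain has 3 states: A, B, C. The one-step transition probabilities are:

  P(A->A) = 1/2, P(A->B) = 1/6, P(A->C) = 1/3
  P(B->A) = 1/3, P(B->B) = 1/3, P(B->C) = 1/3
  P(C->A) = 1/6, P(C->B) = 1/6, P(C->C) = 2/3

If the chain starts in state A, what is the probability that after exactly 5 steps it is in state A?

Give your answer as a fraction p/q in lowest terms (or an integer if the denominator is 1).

Answer: 29/96

Derivation:
Computing P^5 by repeated multiplication:
P^1 =
  A: [1/2, 1/6, 1/3]
  B: [1/3, 1/3, 1/3]
  C: [1/6, 1/6, 2/3]
P^2 =
  A: [13/36, 7/36, 4/9]
  B: [1/3, 2/9, 4/9]
  C: [1/4, 7/36, 5/9]
P^3 =
  A: [23/72, 43/216, 13/27]
  B: [17/54, 11/54, 13/27]
  C: [61/216, 43/216, 14/27]
P^4 =
  A: [397/1296, 259/1296, 40/81]
  B: [11/36, 65/324, 40/81]
  C: [127/432, 259/1296, 41/81]
P^5 =
  A: [29/96, 1555/7776, 121/243]
  B: [587/1944, 389/1944, 121/243]
  C: [2317/7776, 1555/7776, 122/243]

(P^5)[A -> A] = 29/96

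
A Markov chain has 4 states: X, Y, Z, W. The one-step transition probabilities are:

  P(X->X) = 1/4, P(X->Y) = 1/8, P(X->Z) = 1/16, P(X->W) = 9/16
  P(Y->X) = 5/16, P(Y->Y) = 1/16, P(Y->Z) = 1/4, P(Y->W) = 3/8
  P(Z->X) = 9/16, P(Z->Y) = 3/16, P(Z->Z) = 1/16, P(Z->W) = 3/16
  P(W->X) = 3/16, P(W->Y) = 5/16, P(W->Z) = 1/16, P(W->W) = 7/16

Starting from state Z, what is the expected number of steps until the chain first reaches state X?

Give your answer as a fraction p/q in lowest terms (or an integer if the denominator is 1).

Let h_i = expected steps to first reach X from state i.
Boundary: h_X = 0.
First-step equations for the other states:
  h_Y = 1 + 5/16*h_X + 1/16*h_Y + 1/4*h_Z + 3/8*h_W
  h_Z = 1 + 9/16*h_X + 3/16*h_Y + 1/16*h_Z + 3/16*h_W
  h_W = 1 + 3/16*h_X + 5/16*h_Y + 1/16*h_Z + 7/16*h_W

Substituting h_X = 0 and rearranging gives the linear system (I - Q) h = 1:
  [15/16, -1/4, -3/8] . (h_Y, h_Z, h_W) = 1
  [-3/16, 15/16, -3/16] . (h_Y, h_Z, h_W) = 1
  [-5/16, -1/16, 9/16] . (h_Y, h_Z, h_W) = 1

Solving yields:
  h_Y = 23/7
  h_Z = 5/2
  h_W = 163/42

Starting state is Z, so the expected hitting time is h_Z = 5/2.

Answer: 5/2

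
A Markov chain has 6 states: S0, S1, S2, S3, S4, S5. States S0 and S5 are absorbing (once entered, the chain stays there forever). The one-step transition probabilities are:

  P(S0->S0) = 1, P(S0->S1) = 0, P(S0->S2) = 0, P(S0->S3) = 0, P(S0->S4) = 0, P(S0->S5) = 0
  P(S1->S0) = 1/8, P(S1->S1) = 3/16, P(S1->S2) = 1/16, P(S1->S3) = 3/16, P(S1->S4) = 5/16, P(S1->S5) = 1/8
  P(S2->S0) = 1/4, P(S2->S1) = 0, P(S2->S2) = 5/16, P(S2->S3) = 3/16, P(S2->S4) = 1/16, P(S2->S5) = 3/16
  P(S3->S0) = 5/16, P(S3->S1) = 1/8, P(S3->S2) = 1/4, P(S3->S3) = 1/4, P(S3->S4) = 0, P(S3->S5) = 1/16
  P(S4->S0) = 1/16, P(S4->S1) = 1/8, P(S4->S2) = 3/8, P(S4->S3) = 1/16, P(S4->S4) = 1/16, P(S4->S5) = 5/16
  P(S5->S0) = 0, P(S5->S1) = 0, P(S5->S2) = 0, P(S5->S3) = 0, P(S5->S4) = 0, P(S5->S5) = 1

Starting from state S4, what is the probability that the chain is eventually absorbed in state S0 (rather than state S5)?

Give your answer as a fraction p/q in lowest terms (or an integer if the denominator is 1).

Let a_i = P(absorbed in S0 | start in state i).
Boundary conditions: a_S0 = 1, a_S5 = 0.
For each transient state i, a_i = sum_j P(i->j) * a_j:
  a_S1 = 1/8*a_S0 + 3/16*a_S1 + 1/16*a_S2 + 3/16*a_S3 + 5/16*a_S4 + 1/8*a_S5
  a_S2 = 1/4*a_S0 + 0*a_S1 + 5/16*a_S2 + 3/16*a_S3 + 1/16*a_S4 + 3/16*a_S5
  a_S3 = 5/16*a_S0 + 1/8*a_S1 + 1/4*a_S2 + 1/4*a_S3 + 0*a_S4 + 1/16*a_S5
  a_S4 = 1/16*a_S0 + 1/8*a_S1 + 3/8*a_S2 + 1/16*a_S3 + 1/16*a_S4 + 5/16*a_S5

Substituting a_S0 = 1 and a_S5 = 0, rearrange to (I - Q) a = r where r[i] = P(i -> S0):
  [13/16, -1/16, -3/16, -5/16] . (a_S1, a_S2, a_S3, a_S4) = 1/8
  [0, 11/16, -3/16, -1/16] . (a_S1, a_S2, a_S3, a_S4) = 1/4
  [-1/8, -1/4, 3/4, 0] . (a_S1, a_S2, a_S3, a_S4) = 5/16
  [-1/8, -3/8, -1/16, 15/16] . (a_S1, a_S2, a_S3, a_S4) = 1/16

Solving yields:
  a_S1 = 2593/4957
  a_S2 = 5881/9914
  a_S3 = 13911/19828
  a_S4 = 8337/19828

Starting state is S4, so the absorption probability is a_S4 = 8337/19828.

Answer: 8337/19828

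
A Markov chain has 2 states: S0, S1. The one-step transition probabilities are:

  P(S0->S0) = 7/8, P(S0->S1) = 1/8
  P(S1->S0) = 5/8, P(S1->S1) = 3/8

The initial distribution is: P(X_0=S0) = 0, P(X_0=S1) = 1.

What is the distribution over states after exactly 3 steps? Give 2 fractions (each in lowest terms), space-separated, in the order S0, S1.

Answer: 105/128 23/128

Derivation:
Propagating the distribution step by step (d_{t+1} = d_t * P):
d_0 = (S0=0, S1=1)
  d_1[S0] = 0*7/8 + 1*5/8 = 5/8
  d_1[S1] = 0*1/8 + 1*3/8 = 3/8
d_1 = (S0=5/8, S1=3/8)
  d_2[S0] = 5/8*7/8 + 3/8*5/8 = 25/32
  d_2[S1] = 5/8*1/8 + 3/8*3/8 = 7/32
d_2 = (S0=25/32, S1=7/32)
  d_3[S0] = 25/32*7/8 + 7/32*5/8 = 105/128
  d_3[S1] = 25/32*1/8 + 7/32*3/8 = 23/128
d_3 = (S0=105/128, S1=23/128)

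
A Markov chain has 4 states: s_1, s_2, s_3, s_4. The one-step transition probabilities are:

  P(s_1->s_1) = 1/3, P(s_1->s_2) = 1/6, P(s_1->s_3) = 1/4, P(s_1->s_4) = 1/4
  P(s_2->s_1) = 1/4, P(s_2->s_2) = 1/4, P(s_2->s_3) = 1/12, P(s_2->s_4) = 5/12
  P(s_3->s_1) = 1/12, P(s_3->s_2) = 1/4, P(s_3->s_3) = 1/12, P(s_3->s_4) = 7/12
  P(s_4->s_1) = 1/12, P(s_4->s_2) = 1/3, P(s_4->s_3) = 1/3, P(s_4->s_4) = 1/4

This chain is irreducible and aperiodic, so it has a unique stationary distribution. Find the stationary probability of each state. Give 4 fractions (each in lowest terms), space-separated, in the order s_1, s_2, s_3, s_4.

Answer: 8/47 25/94 19/94 17/47

Derivation:
The stationary distribution satisfies pi = pi * P, i.e.:
  pi_s_1 = 1/3*pi_s_1 + 1/4*pi_s_2 + 1/12*pi_s_3 + 1/12*pi_s_4
  pi_s_2 = 1/6*pi_s_1 + 1/4*pi_s_2 + 1/4*pi_s_3 + 1/3*pi_s_4
  pi_s_3 = 1/4*pi_s_1 + 1/12*pi_s_2 + 1/12*pi_s_3 + 1/3*pi_s_4
  pi_s_4 = 1/4*pi_s_1 + 5/12*pi_s_2 + 7/12*pi_s_3 + 1/4*pi_s_4
with normalization: pi_s_1 + pi_s_2 + pi_s_3 + pi_s_4 = 1.

Using the first 3 balance equations plus normalization, the linear system A*pi = b is:
  [-2/3, 1/4, 1/12, 1/12] . pi = 0
  [1/6, -3/4, 1/4, 1/3] . pi = 0
  [1/4, 1/12, -11/12, 1/3] . pi = 0
  [1, 1, 1, 1] . pi = 1

Solving yields:
  pi_s_1 = 8/47
  pi_s_2 = 25/94
  pi_s_3 = 19/94
  pi_s_4 = 17/47

Verification (pi * P):
  8/47*1/3 + 25/94*1/4 + 19/94*1/12 + 17/47*1/12 = 8/47 = pi_s_1  (ok)
  8/47*1/6 + 25/94*1/4 + 19/94*1/4 + 17/47*1/3 = 25/94 = pi_s_2  (ok)
  8/47*1/4 + 25/94*1/12 + 19/94*1/12 + 17/47*1/3 = 19/94 = pi_s_3  (ok)
  8/47*1/4 + 25/94*5/12 + 19/94*7/12 + 17/47*1/4 = 17/47 = pi_s_4  (ok)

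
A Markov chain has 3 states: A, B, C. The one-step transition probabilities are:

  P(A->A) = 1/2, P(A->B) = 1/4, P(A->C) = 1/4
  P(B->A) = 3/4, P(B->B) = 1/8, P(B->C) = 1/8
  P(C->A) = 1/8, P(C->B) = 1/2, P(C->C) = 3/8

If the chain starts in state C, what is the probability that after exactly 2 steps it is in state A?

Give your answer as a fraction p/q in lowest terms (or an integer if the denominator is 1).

Answer: 31/64

Derivation:
Computing P^2 by repeated multiplication:
P^1 =
  A: [1/2, 1/4, 1/4]
  B: [3/4, 1/8, 1/8]
  C: [1/8, 1/2, 3/8]
P^2 =
  A: [15/32, 9/32, 1/4]
  B: [31/64, 17/64, 1/4]
  C: [31/64, 9/32, 15/64]

(P^2)[C -> A] = 31/64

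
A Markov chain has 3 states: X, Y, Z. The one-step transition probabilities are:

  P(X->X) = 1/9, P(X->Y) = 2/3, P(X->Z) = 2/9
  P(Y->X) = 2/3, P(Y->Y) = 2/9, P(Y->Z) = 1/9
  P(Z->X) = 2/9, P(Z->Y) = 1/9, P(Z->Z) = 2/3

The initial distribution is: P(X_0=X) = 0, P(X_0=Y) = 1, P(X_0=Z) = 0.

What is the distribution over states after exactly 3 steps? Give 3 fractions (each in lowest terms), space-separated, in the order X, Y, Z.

Propagating the distribution step by step (d_{t+1} = d_t * P):
d_0 = (X=0, Y=1, Z=0)
  d_1[X] = 0*1/9 + 1*2/3 + 0*2/9 = 2/3
  d_1[Y] = 0*2/3 + 1*2/9 + 0*1/9 = 2/9
  d_1[Z] = 0*2/9 + 1*1/9 + 0*2/3 = 1/9
d_1 = (X=2/3, Y=2/9, Z=1/9)
  d_2[X] = 2/3*1/9 + 2/9*2/3 + 1/9*2/9 = 20/81
  d_2[Y] = 2/3*2/3 + 2/9*2/9 + 1/9*1/9 = 41/81
  d_2[Z] = 2/3*2/9 + 2/9*1/9 + 1/9*2/3 = 20/81
d_2 = (X=20/81, Y=41/81, Z=20/81)
  d_3[X] = 20/81*1/9 + 41/81*2/3 + 20/81*2/9 = 34/81
  d_3[Y] = 20/81*2/3 + 41/81*2/9 + 20/81*1/9 = 74/243
  d_3[Z] = 20/81*2/9 + 41/81*1/9 + 20/81*2/3 = 67/243
d_3 = (X=34/81, Y=74/243, Z=67/243)

Answer: 34/81 74/243 67/243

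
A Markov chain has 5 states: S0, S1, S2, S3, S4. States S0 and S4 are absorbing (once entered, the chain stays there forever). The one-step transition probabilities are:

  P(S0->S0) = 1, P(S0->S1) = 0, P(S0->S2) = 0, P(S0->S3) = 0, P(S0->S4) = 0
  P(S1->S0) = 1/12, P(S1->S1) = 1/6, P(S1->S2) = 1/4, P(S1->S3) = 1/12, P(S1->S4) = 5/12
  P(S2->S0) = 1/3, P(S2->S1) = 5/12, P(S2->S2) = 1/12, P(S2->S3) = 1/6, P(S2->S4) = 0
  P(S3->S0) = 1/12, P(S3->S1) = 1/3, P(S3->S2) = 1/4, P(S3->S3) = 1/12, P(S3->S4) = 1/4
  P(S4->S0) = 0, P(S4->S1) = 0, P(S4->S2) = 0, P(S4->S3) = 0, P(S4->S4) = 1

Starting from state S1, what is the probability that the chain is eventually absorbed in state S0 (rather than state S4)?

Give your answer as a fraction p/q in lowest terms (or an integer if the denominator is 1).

Let a_i = P(absorbed in S0 | start in state i).
Boundary conditions: a_S0 = 1, a_S4 = 0.
For each transient state i, a_i = sum_j P(i->j) * a_j:
  a_S1 = 1/12*a_S0 + 1/6*a_S1 + 1/4*a_S2 + 1/12*a_S3 + 5/12*a_S4
  a_S2 = 1/3*a_S0 + 5/12*a_S1 + 1/12*a_S2 + 1/6*a_S3 + 0*a_S4
  a_S3 = 1/12*a_S0 + 1/3*a_S1 + 1/4*a_S2 + 1/12*a_S3 + 1/4*a_S4

Substituting a_S0 = 1 and a_S4 = 0, rearrange to (I - Q) a = r where r[i] = P(i -> S0):
  [5/6, -1/4, -1/12] . (a_S1, a_S2, a_S3) = 1/12
  [-5/12, 11/12, -1/6] . (a_S1, a_S2, a_S3) = 1/3
  [-1/3, -1/4, 11/12] . (a_S1, a_S2, a_S3) = 1/12

Solving yields:
  a_S1 = 138/451
  a_S2 = 256/451
  a_S3 = 161/451

Starting state is S1, so the absorption probability is a_S1 = 138/451.

Answer: 138/451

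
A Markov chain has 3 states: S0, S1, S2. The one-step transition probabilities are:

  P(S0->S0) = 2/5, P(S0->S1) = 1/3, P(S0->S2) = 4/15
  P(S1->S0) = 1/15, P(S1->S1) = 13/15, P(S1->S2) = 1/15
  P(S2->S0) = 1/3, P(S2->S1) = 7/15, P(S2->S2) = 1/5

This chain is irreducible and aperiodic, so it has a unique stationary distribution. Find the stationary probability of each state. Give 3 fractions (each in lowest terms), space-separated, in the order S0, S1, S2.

The stationary distribution satisfies pi = pi * P, i.e.:
  pi_S0 = 2/5*pi_S0 + 1/15*pi_S1 + 1/3*pi_S2
  pi_S1 = 1/3*pi_S0 + 13/15*pi_S1 + 7/15*pi_S2
  pi_S2 = 4/15*pi_S0 + 1/15*pi_S1 + 1/5*pi_S2
with normalization: pi_S0 + pi_S1 + pi_S2 = 1.

Using the first 2 balance equations plus normalization, the linear system A*pi = b is:
  [-3/5, 1/15, 1/3] . pi = 0
  [1/3, -2/15, 7/15] . pi = 0
  [1, 1, 1] . pi = 1

Solving yields:
  pi_S0 = 17/118
  pi_S1 = 44/59
  pi_S2 = 13/118

Verification (pi * P):
  17/118*2/5 + 44/59*1/15 + 13/118*1/3 = 17/118 = pi_S0  (ok)
  17/118*1/3 + 44/59*13/15 + 13/118*7/15 = 44/59 = pi_S1  (ok)
  17/118*4/15 + 44/59*1/15 + 13/118*1/5 = 13/118 = pi_S2  (ok)

Answer: 17/118 44/59 13/118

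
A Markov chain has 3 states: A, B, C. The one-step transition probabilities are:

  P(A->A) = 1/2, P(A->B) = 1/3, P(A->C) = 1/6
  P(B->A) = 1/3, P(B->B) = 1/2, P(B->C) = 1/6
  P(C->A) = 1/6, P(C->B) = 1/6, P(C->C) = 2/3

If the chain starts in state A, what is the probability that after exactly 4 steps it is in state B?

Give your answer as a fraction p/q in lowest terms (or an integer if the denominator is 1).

Computing P^4 by repeated multiplication:
P^1 =
  A: [1/2, 1/3, 1/6]
  B: [1/3, 1/2, 1/6]
  C: [1/6, 1/6, 2/3]
P^2 =
  A: [7/18, 13/36, 1/4]
  B: [13/36, 7/18, 1/4]
  C: [1/4, 1/4, 1/2]
P^3 =
  A: [77/216, 19/54, 7/24]
  B: [19/54, 77/216, 7/24]
  C: [7/24, 7/24, 5/12]
P^4 =
  A: [223/648, 445/1296, 5/16]
  B: [445/1296, 223/648, 5/16]
  C: [5/16, 5/16, 3/8]

(P^4)[A -> B] = 445/1296

Answer: 445/1296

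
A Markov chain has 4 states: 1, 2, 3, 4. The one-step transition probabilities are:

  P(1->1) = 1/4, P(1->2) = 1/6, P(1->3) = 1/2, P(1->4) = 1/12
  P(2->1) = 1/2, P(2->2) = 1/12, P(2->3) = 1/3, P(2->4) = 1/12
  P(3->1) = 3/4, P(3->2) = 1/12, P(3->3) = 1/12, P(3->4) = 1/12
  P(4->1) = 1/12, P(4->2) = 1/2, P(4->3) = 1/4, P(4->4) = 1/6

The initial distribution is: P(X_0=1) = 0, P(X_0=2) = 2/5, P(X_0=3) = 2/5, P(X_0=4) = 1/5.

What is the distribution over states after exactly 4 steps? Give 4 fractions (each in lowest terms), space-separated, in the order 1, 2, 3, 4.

Propagating the distribution step by step (d_{t+1} = d_t * P):
d_0 = (1=0, 2=2/5, 3=2/5, 4=1/5)
  d_1[1] = 0*1/4 + 2/5*1/2 + 2/5*3/4 + 1/5*1/12 = 31/60
  d_1[2] = 0*1/6 + 2/5*1/12 + 2/5*1/12 + 1/5*1/2 = 1/6
  d_1[3] = 0*1/2 + 2/5*1/3 + 2/5*1/12 + 1/5*1/4 = 13/60
  d_1[4] = 0*1/12 + 2/5*1/12 + 2/5*1/12 + 1/5*1/6 = 1/10
d_1 = (1=31/60, 2=1/6, 3=13/60, 4=1/10)
  d_2[1] = 31/60*1/4 + 1/6*1/2 + 13/60*3/4 + 1/10*1/12 = 23/60
  d_2[2] = 31/60*1/6 + 1/6*1/12 + 13/60*1/12 + 1/10*1/2 = 121/720
  d_2[3] = 31/60*1/2 + 1/6*1/3 + 13/60*1/12 + 1/10*1/4 = 257/720
  d_2[4] = 31/60*1/12 + 1/6*1/12 + 13/60*1/12 + 1/10*1/6 = 11/120
d_2 = (1=23/60, 2=121/720, 3=257/720, 4=11/120)
  d_3[1] = 23/60*1/4 + 121/720*1/2 + 257/720*3/4 + 11/120*1/12 = 437/960
  d_3[2] = 23/60*1/6 + 121/720*1/12 + 257/720*1/12 + 11/120*1/2 = 221/1440
  d_3[3] = 23/60*1/2 + 121/720*1/3 + 257/720*1/12 + 11/120*1/4 = 173/576
  d_3[4] = 23/60*1/12 + 121/720*1/12 + 257/720*1/12 + 11/120*1/6 = 131/1440
d_3 = (1=437/960, 2=221/1440, 3=173/576, 4=131/1440)
  d_4[1] = 437/960*1/4 + 221/1440*1/2 + 173/576*3/4 + 131/1440*1/12 = 1829/4320
  d_4[2] = 437/960*1/6 + 221/1440*1/12 + 173/576*1/12 + 131/1440*1/2 = 5501/34560
  d_4[3] = 437/960*1/2 + 221/1440*1/3 + 173/576*1/12 + 131/1440*1/4 = 2257/6912
  d_4[4] = 437/960*1/12 + 221/1440*1/12 + 173/576*1/12 + 131/1440*1/6 = 1571/17280
d_4 = (1=1829/4320, 2=5501/34560, 3=2257/6912, 4=1571/17280)

Answer: 1829/4320 5501/34560 2257/6912 1571/17280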